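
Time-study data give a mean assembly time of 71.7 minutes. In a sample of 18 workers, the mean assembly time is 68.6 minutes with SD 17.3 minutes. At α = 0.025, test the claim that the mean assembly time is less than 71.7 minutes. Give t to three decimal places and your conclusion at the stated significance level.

H0: μ = 71.7; H1: μ < 71.7 (one-sample t-test, left-tailed).
t = (x̄ − μ₀)/(s/√n) = (68.6 − 71.7)/(17.3/√18) = -0.760
df = n − 1 = 17
p-value = P(T ≤ -0.760) ≈ 0.2288
Since p ≈ 0.2288 > α = 0.025, fail to reject H0; the evidence is not statistically significant.

t = -0.760; fail to reject H0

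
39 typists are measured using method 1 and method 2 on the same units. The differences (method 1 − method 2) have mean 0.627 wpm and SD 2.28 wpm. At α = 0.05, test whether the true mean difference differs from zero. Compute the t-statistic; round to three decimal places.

H0: μ_d = 0; H1: μ_d ≠ 0 (paired t-test on the differences, two-sided).
t = d̄/(s_d/√n) = 0.627/(2.28/√39) = 1.717
df = n − 1 = 38
Two-sided p-value ≈ 0.094
Since p ≈ 0.094 > α = 0.05, fail to reject H0; the data do not provide sufficient evidence against H0.

1.717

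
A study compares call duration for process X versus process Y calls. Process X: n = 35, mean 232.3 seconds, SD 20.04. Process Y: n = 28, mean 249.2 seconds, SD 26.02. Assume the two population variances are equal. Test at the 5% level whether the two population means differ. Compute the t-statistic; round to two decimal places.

Let group 1 = process X, group 2 = process Y. H0: μ_1 = μ_2; H1: μ_1 ≠ μ_2 (two-sample pooled-variance t-test, two-sided).
s_p² = [(35−1)·20.04² + (28−1)·26.02²]/(35+28−2) = 523.517
t = (232.3 − 249.2)/√[523.517·(1/35 + 1/28)] = -2.91
df = n₁ + n₂ − 2 = 61
Two-sided p-value ≈ 0.0050
Since p ≈ 0.0050 < α = 0.05, reject H0; the evidence is statistically significant.

-2.91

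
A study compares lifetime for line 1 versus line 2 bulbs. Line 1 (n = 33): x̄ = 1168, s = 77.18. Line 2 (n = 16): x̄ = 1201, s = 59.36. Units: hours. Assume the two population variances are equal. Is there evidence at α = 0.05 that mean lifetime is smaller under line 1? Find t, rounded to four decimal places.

Let group 1 = line 1, group 2 = line 2. H0: μ_1 = μ_2; H1: μ_1 < μ_2 (two-sample pooled-variance t-test, left-tailed).
s_p² = [(33−1)·77.18² + (16−1)·59.36²]/(33+16−2) = 5180.22
t = (1168 − 1201)/√[5180.22·(1/33 + 1/16)] = -1.5051
df = n₁ + n₂ − 2 = 47
p-value = P(T ≤ -1.5051) ≈ 0.0695
Since p ≈ 0.0695 > α = 0.05, fail to reject H0; the evidence is not statistically significant.

-1.5051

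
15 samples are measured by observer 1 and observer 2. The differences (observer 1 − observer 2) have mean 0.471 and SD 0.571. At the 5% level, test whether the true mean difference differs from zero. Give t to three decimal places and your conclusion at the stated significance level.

H0: μ_d = 0; H1: μ_d ≠ 0 (paired t-test on the differences, two-sided).
t = d̄/(s_d/√n) = 0.471/(0.571/√15) = 3.195
df = n − 1 = 14
Two-sided p-value ≈ 0.0065
Since p ≈ 0.0065 < α = 0.05, reject H0; the evidence is statistically significant.

t = 3.195; reject H0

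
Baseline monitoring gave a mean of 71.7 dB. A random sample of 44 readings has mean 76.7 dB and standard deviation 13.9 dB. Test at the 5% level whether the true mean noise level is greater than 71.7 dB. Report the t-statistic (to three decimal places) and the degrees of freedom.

H0: μ = 71.7; H1: μ > 71.7 (one-sample t-test, right-tailed).
t = (x̄ − μ₀)/(s/√n) = (76.7 − 71.7)/(13.9/√44) = 2.386
df = n − 1 = 43
p-value = P(T ≥ 2.386) ≈ 0.0108
Since p ≈ 0.0108 < α = 0.05, reject H0; the data support H1.

t = 2.386, df = 43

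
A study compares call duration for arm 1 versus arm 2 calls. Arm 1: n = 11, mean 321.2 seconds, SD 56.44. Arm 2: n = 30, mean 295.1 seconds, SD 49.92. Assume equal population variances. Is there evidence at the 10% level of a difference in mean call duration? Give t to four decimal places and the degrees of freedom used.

t = 1.4331, df = 39

Let group 1 = arm 1, group 2 = arm 2. H0: μ_1 = μ_2; H1: μ_1 ≠ μ_2 (two-sample pooled-variance t-test, two-sided).
s_p² = [(11−1)·56.44² + (30−1)·49.92²]/(11+30−2) = 2669.82
t = (321.2 − 295.1)/√[2669.82·(1/11 + 1/30)] = 1.4331
df = n₁ + n₂ − 2 = 39
Two-sided p-value ≈ 0.160
Since p ≈ 0.160 > α = 0.1, fail to reject H0; the data do not provide sufficient evidence against H0.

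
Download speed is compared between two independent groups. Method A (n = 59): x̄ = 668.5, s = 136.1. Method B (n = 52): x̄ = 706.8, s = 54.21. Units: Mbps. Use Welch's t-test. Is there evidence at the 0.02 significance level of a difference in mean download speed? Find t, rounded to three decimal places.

Let group 1 = method A, group 2 = method B. H0: μ_1 = μ_2; H1: μ_1 ≠ μ_2 (Welch's two-sample t-test, two-sided).
t = (x̄_1 − x̄_2)/√(s_1²/n_1 + s_2²/n_2) = (668.5 − 706.8)/√(136.1²/59 + 54.21²/52) = -1.990
Welch–Satterthwaite df ≈ 77.89
Two-sided p-value ≈ 0.050
Since p ≈ 0.050 > α = 0.02, fail to reject H0; the data do not provide sufficient evidence against H0.

-1.990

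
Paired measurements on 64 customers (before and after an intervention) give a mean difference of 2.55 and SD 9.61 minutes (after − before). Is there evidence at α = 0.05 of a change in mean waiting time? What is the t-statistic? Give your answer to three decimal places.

H0: μ_d = 0; H1: μ_d ≠ 0 (paired t-test on the differences, two-sided).
t = d̄/(s_d/√n) = 2.55/(9.61/√64) = 2.123
df = n − 1 = 63
Two-sided p-value ≈ 0.0377
Since p ≈ 0.0377 < α = 0.05, reject H0; the data support H1.

2.123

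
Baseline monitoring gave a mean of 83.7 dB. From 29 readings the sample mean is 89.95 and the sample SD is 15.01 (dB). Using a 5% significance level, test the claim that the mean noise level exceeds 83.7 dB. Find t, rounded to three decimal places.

H0: μ = 83.7; H1: μ > 83.7 (one-sample t-test, right-tailed).
t = (x̄ − μ₀)/(s/√n) = (89.95 − 83.7)/(15.01/√29) = 2.242
df = n − 1 = 28
p-value = P(T ≥ 2.242) ≈ 0.017
Since p ≈ 0.017 < α = 0.05, reject H0; the data support H1.

2.242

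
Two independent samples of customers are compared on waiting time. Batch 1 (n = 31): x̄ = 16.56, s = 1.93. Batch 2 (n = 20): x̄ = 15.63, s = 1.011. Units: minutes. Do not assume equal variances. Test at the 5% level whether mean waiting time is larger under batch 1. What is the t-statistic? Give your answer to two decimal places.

Let group 1 = batch 1, group 2 = batch 2. H0: μ_1 = μ_2; H1: μ_1 > μ_2 (Welch's two-sample t-test, right-tailed).
t = (x̄_1 − x̄_2)/√(s_1²/n_1 + s_2²/n_2) = (16.56 − 15.63)/√(1.93²/31 + 1.011²/20) = 2.25
Welch–Satterthwaite df ≈ 47.41
p-value = P(T ≥ 2.25) ≈ 0.0147
Since p ≈ 0.0147 < α = 0.05, reject H0; the evidence is statistically significant.

2.25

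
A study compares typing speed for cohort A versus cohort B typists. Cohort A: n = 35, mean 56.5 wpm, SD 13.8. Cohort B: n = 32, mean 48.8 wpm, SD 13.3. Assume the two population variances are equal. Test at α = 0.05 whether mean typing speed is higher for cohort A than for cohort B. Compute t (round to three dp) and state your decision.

t = 2.321; reject H0

Let group 1 = cohort A, group 2 = cohort B. H0: μ_1 = μ_2; H1: μ_1 > μ_2 (two-sample pooled-variance t-test, right-tailed).
s_p² = [(35−1)·13.8² + (32−1)·13.3²]/(35+32−2) = 183.978
t = (56.5 − 48.8)/√[183.978·(1/35 + 1/32)] = 2.321
df = n₁ + n₂ − 2 = 65
p-value = P(T ≥ 2.321) ≈ 0.0117
Since p ≈ 0.0117 < α = 0.05, reject H0; the evidence is statistically significant.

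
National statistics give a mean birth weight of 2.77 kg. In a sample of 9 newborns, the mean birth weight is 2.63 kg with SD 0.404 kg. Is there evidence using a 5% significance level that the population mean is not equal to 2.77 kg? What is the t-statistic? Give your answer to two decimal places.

H0: μ = 2.77; H1: μ ≠ 2.77 (one-sample t-test, two-sided).
t = (x̄ − μ₀)/(s/√n) = (2.63 − 2.77)/(0.404/√9) = -1.04
df = n − 1 = 8
Two-sided p-value ≈ 0.329
Since p ≈ 0.329 > α = 0.05, fail to reject H0; the data do not provide sufficient evidence against H0.

-1.04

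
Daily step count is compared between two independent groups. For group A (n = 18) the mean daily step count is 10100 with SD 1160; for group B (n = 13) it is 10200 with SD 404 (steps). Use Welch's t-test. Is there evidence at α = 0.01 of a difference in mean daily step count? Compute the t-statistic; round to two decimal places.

Let group 1 = group A, group 2 = group B. H0: μ_1 = μ_2; H1: μ_1 ≠ μ_2 (Welch's two-sample t-test, two-sided).
t = (x̄_1 − x̄_2)/√(s_1²/n_1 + s_2²/n_2) = (10100 − 10200)/√(1160²/18 + 404²/13) = -0.34
Welch–Satterthwaite df ≈ 22.30
Two-sided p-value ≈ 0.7382
Since p ≈ 0.7382 > α = 0.01, fail to reject H0; the evidence is not statistically significant.

-0.34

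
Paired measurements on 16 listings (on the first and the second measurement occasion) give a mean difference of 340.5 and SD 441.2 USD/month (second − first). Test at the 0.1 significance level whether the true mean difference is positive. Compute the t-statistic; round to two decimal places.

3.09

H0: μ_d = 0; H1: μ_d > 0 (paired t-test on the differences, right-tailed).
t = d̄/(s_d/√n) = 340.5/(441.2/√16) = 3.09
df = n − 1 = 15
p-value = P(T ≥ 3.09) ≈ 0.0038
Since p ≈ 0.0038 < α = 0.1, reject H0; the data support H1.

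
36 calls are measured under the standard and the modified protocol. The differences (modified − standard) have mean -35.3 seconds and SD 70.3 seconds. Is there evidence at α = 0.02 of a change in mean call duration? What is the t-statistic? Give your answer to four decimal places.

H0: μ_d = 0; H1: μ_d ≠ 0 (paired t-test on the differences, two-sided).
t = d̄/(s_d/√n) = -35.3/(70.3/√36) = -3.0128
df = n − 1 = 35
Two-sided p-value ≈ 0.0048
Since p ≈ 0.0048 < α = 0.02, reject H0; the evidence is statistically significant.

-3.0128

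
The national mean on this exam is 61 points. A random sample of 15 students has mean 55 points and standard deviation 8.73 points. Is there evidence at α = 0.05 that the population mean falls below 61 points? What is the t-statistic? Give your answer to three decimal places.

H0: μ = 61; H1: μ < 61 (one-sample t-test, left-tailed).
t = (x̄ − μ₀)/(s/√n) = (55 − 61)/(8.73/√15) = -2.662
df = n − 1 = 14
p-value = P(T ≤ -2.662) ≈ 0.0093
Since p ≈ 0.0093 < α = 0.05, reject H0; the evidence is statistically significant.

-2.662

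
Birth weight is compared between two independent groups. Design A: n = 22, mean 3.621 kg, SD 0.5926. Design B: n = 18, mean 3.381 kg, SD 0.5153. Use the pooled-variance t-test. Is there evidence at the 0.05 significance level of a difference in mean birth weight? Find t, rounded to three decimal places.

1.350

Let group 1 = design A, group 2 = design B. H0: μ_1 = μ_2; H1: μ_1 ≠ μ_2 (two-sample pooled-variance t-test, two-sided).
s_p² = [(22−1)·0.5926² + (18−1)·0.5153²]/(22+18−2) = 0.312862
t = (3.621 − 3.381)/√[0.312862·(1/22 + 1/18)] = 1.350
df = n₁ + n₂ − 2 = 38
Two-sided p-value ≈ 0.1850
Since p ≈ 0.1850 > α = 0.05, fail to reject H0; the evidence is not statistically significant.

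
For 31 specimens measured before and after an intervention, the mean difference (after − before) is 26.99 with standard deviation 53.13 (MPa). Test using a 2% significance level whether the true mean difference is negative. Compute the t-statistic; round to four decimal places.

2.8284

H0: μ_d = 0; H1: μ_d < 0 (paired t-test on the differences, left-tailed).
t = d̄/(s_d/√n) = 26.99/(53.13/√31) = 2.8284
df = n − 1 = 30
p-value = P(T ≤ 2.8284) ≈ 0.9959
Since p ≈ 0.9959 > α = 0.02, fail to reject H0; the evidence is not statistically significant.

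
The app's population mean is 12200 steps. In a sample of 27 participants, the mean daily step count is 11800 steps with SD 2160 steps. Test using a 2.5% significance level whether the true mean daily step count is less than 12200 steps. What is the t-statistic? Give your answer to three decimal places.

H0: μ = 12200; H1: μ < 12200 (one-sample t-test, left-tailed).
t = (x̄ − μ₀)/(s/√n) = (11800 − 12200)/(2160/√27) = -0.962
df = n − 1 = 26
p-value = P(T ≤ -0.962) ≈ 0.1724
Since p ≈ 0.1724 > α = 0.025, fail to reject H0; the evidence is not statistically significant.

-0.962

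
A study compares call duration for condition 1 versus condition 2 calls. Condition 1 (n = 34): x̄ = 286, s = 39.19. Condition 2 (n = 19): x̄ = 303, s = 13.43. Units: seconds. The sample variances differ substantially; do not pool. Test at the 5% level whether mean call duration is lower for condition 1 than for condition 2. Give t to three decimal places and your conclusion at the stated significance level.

Let group 1 = condition 1, group 2 = condition 2. H0: μ_1 = μ_2; H1: μ_1 < μ_2 (Welch's two-sample t-test, left-tailed).
t = (x̄_1 − x̄_2)/√(s_1²/n_1 + s_2²/n_2) = (286 − 303)/√(39.19²/34 + 13.43²/19) = -2.299
Welch–Satterthwaite df ≈ 44.71
p-value = P(T ≤ -2.299) ≈ 0.0131
Since p ≈ 0.0131 < α = 0.05, reject H0; the evidence is statistically significant.

t = -2.299; reject H0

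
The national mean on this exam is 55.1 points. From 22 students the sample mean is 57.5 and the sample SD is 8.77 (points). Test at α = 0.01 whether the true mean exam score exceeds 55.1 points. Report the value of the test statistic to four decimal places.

H0: μ = 55.1; H1: μ > 55.1 (one-sample t-test, right-tailed).
t = (x̄ − μ₀)/(s/√n) = (57.5 − 55.1)/(8.77/√22) = 1.2836
df = n − 1 = 21
p-value = P(T ≥ 1.2836) ≈ 0.107
Since p ≈ 0.107 > α = 0.01, fail to reject H0; the data do not provide sufficient evidence against H0.

1.2836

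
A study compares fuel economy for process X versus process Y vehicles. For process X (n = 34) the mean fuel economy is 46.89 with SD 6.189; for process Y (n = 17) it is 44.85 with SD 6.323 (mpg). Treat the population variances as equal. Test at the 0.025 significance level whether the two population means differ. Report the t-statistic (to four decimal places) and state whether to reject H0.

t = 1.1018; fail to reject H0

Let group 1 = process X, group 2 = process Y. H0: μ_1 = μ_2; H1: μ_1 ≠ μ_2 (two-sample pooled-variance t-test, two-sided).
s_p² = [(34−1)·6.189² + (17−1)·6.323²]/(34+17−2) = 38.8512
t = (46.89 − 44.85)/√[38.8512·(1/34 + 1/17)] = 1.1018
df = n₁ + n₂ − 2 = 49
Two-sided p-value ≈ 0.2759
Since p ≈ 0.2759 > α = 0.025, fail to reject H0; the evidence is not statistically significant.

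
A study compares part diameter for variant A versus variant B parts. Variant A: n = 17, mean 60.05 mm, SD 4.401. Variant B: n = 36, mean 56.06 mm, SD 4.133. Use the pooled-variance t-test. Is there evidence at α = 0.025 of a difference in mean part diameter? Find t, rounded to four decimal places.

Let group 1 = variant A, group 2 = variant B. H0: μ_1 = μ_2; H1: μ_1 ≠ μ_2 (two-sample pooled-variance t-test, two-sided).
s_p² = [(17−1)·4.401² + (36−1)·4.133²]/(17+36−2) = 17.7992
t = (60.05 − 56.06)/√[17.7992·(1/17 + 1/36)] = 3.2137
df = n₁ + n₂ − 2 = 51
Two-sided p-value ≈ 0.0023
Since p ≈ 0.0023 < α = 0.025, reject H0; the data support H1.

3.2137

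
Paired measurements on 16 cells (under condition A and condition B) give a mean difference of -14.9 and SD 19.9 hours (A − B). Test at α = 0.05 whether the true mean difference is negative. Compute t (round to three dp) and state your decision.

t = -2.995; reject H0

H0: μ_d = 0; H1: μ_d < 0 (paired t-test on the differences, left-tailed).
t = d̄/(s_d/√n) = -14.9/(19.9/√16) = -2.995
df = n − 1 = 15
p-value = P(T ≤ -2.995) ≈ 0.0045
Since p ≈ 0.0045 < α = 0.05, reject H0; the data support H1.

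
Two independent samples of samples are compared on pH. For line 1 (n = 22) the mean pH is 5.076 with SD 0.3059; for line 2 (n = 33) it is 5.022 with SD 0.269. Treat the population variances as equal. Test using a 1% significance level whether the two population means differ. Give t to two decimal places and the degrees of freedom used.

t = 0.69, df = 53

Let group 1 = line 1, group 2 = line 2. H0: μ_1 = μ_2; H1: μ_1 ≠ μ_2 (two-sample pooled-variance t-test, two-sided).
s_p² = [(22−1)·0.3059² + (33−1)·0.269²]/(22+33−2) = 0.0807665
t = (5.076 − 5.022)/√[0.0807665·(1/22 + 1/33)] = 0.69
df = n₁ + n₂ − 2 = 53
Two-sided p-value ≈ 0.493
Since p ≈ 0.493 > α = 0.01, fail to reject H0; the evidence is not statistically significant.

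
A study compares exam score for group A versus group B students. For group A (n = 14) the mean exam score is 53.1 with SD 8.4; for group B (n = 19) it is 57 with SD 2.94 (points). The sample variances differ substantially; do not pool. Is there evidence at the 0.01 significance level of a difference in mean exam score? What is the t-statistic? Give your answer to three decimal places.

-1.664

Let group 1 = group A, group 2 = group B. H0: μ_1 = μ_2; H1: μ_1 ≠ μ_2 (Welch's two-sample t-test, two-sided).
t = (x̄_1 − x̄_2)/√(s_1²/n_1 + s_2²/n_2) = (53.1 − 57)/√(8.4²/14 + 2.94²/19) = -1.664
Welch–Satterthwaite df ≈ 15.36
Two-sided p-value ≈ 0.1164
Since p ≈ 0.1164 > α = 0.01, fail to reject H0; the evidence is not statistically significant.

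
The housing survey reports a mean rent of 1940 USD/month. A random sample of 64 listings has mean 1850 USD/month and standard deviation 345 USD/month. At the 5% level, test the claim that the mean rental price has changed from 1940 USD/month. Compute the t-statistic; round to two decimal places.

H0: μ = 1940; H1: μ ≠ 1940 (one-sample t-test, two-sided).
t = (x̄ − μ₀)/(s/√n) = (1850 − 1940)/(345/√64) = -2.09
df = n − 1 = 63
Two-sided p-value ≈ 0.041
Since p ≈ 0.041 < α = 0.05, reject H0; the evidence is statistically significant.

-2.09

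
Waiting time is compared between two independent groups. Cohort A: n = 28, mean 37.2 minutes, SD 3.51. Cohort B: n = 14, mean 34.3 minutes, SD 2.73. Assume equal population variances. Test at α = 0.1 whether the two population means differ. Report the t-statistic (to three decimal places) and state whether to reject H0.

t = 2.704; reject H0

Let group 1 = cohort A, group 2 = cohort B. H0: μ_1 = μ_2; H1: μ_1 ≠ μ_2 (two-sample pooled-variance t-test, two-sided).
s_p² = [(28−1)·3.51² + (14−1)·2.73²]/(28+14−2) = 10.7383
t = (37.2 − 34.3)/√[10.7383·(1/28 + 1/14)] = 2.704
df = n₁ + n₂ − 2 = 40
Two-sided p-value ≈ 0.010
Since p ≈ 0.010 < α = 0.1, reject H0; the data support H1.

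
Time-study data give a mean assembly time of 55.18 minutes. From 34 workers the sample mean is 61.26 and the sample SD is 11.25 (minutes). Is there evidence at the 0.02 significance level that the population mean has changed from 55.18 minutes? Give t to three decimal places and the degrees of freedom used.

H0: μ = 55.18; H1: μ ≠ 55.18 (one-sample t-test, two-sided).
t = (x̄ − μ₀)/(s/√n) = (61.26 − 55.18)/(11.25/√34) = 3.151
df = n − 1 = 33
Two-sided p-value ≈ 0.003
Since p ≈ 0.003 < α = 0.02, reject H0; the data support H1.

t = 3.151, df = 33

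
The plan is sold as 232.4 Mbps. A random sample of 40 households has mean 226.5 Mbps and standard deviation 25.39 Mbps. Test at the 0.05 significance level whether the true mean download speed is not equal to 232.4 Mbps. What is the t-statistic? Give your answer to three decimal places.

H0: μ = 232.4; H1: μ ≠ 232.4 (one-sample t-test, two-sided).
t = (x̄ − μ₀)/(s/√n) = (226.5 − 232.4)/(25.39/√40) = -1.470
df = n − 1 = 39
Two-sided p-value ≈ 0.1497
Since p ≈ 0.1497 > α = 0.05, fail to reject H0; the data do not provide sufficient evidence against H0.

-1.470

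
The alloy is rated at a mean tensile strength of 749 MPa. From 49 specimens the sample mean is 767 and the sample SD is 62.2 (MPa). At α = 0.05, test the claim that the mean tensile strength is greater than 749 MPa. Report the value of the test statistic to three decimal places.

H0: μ = 749; H1: μ > 749 (one-sample t-test, right-tailed).
t = (x̄ − μ₀)/(s/√n) = (767 − 749)/(62.2/√49) = 2.026
df = n − 1 = 48
p-value = P(T ≥ 2.026) ≈ 0.0242
Since p ≈ 0.0242 < α = 0.05, reject H0; the data support H1.

2.026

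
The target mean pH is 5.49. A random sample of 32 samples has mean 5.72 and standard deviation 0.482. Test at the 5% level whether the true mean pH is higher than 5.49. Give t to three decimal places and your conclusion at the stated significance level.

H0: μ = 5.49; H1: μ > 5.49 (one-sample t-test, right-tailed).
t = (x̄ − μ₀)/(s/√n) = (5.72 − 5.49)/(0.482/√32) = 2.699
df = n − 1 = 31
p-value = P(T ≥ 2.699) ≈ 0.0056
Since p ≈ 0.0056 < α = 0.05, reject H0; the data support H1.

t = 2.699; reject H0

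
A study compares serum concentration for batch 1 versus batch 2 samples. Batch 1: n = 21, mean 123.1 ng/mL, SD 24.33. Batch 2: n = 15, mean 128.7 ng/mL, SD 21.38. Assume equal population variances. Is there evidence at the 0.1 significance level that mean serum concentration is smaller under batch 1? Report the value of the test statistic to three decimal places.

-0.715

Let group 1 = batch 1, group 2 = batch 2. H0: μ_1 = μ_2; H1: μ_1 < μ_2 (two-sample pooled-variance t-test, left-tailed).
s_p² = [(21−1)·24.33² + (15−1)·21.38²]/(21+15−2) = 536.425
t = (123.1 − 128.7)/√[536.425·(1/21 + 1/15)] = -0.715
df = n₁ + n₂ − 2 = 34
p-value = P(T ≤ -0.715) ≈ 0.2397
Since p ≈ 0.2397 > α = 0.1, fail to reject H0; the evidence is not statistically significant.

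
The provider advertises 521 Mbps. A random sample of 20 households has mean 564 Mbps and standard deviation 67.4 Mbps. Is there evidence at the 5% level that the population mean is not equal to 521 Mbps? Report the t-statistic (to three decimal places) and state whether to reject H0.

H0: μ = 521; H1: μ ≠ 521 (one-sample t-test, two-sided).
t = (x̄ − μ₀)/(s/√n) = (564 − 521)/(67.4/√20) = 2.853
df = n − 1 = 19
Two-sided p-value ≈ 0.010
Since p ≈ 0.010 < α = 0.05, reject H0; the evidence is statistically significant.

t = 2.853; reject H0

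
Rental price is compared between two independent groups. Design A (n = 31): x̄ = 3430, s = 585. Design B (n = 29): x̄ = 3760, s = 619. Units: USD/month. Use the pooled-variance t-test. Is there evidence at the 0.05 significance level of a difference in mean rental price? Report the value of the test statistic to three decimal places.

Let group 1 = design A, group 2 = design B. H0: μ_1 = μ_2; H1: μ_1 ≠ μ_2 (two-sample pooled-variance t-test, two-sided).
s_p² = [(31−1)·585² + (29−1)·619²]/(31+29−2) = 361987
t = (3430 − 3760)/√[361987·(1/31 + 1/29)] = -2.123
df = n₁ + n₂ − 2 = 58
Two-sided p-value ≈ 0.038
Since p ≈ 0.038 < α = 0.05, reject H0; the data support H1.

-2.123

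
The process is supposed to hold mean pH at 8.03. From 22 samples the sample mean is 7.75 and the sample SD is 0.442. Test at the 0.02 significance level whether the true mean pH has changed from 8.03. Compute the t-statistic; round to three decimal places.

-2.971

H0: μ = 8.03; H1: μ ≠ 8.03 (one-sample t-test, two-sided).
t = (x̄ − μ₀)/(s/√n) = (7.75 − 8.03)/(0.442/√22) = -2.971
df = n − 1 = 21
Two-sided p-value ≈ 0.0073
Since p ≈ 0.0073 < α = 0.02, reject H0; the data support H1.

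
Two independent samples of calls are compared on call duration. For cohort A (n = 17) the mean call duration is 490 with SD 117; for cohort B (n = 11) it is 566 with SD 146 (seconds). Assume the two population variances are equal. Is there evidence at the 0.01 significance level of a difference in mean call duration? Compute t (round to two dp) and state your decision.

t = -1.52; fail to reject H0

Let group 1 = cohort A, group 2 = cohort B. H0: μ_1 = μ_2; H1: μ_1 ≠ μ_2 (two-sample pooled-variance t-test, two-sided).
s_p² = [(17−1)·117² + (11−1)·146²]/(17+11−2) = 16622.5
t = (490 − 566)/√[16622.5·(1/17 + 1/11)] = -1.52
df = n₁ + n₂ − 2 = 26
Two-sided p-value ≈ 0.140
Since p ≈ 0.140 > α = 0.01, fail to reject H0; the evidence is not statistically significant.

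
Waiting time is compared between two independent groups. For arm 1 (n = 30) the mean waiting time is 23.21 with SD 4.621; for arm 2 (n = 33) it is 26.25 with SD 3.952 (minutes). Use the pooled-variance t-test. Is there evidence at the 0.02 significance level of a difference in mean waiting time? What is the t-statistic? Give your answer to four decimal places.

Let group 1 = arm 1, group 2 = arm 2. H0: μ_1 = μ_2; H1: μ_1 ≠ μ_2 (two-sample pooled-variance t-test, two-sided).
s_p² = [(30−1)·4.621² + (33−1)·3.952²]/(30+33−2) = 18.3449
t = (23.21 − 26.25)/√[18.3449·(1/30 + 1/33)] = -2.8136
df = n₁ + n₂ − 2 = 61
Two-sided p-value ≈ 0.0066
Since p ≈ 0.0066 < α = 0.02, reject H0; the evidence is statistically significant.

-2.8136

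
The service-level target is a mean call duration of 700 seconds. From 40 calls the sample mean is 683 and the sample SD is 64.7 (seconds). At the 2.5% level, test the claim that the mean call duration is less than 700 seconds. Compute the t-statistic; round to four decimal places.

H0: μ = 700; H1: μ < 700 (one-sample t-test, left-tailed).
t = (x̄ − μ₀)/(s/√n) = (683 − 700)/(64.7/√40) = -1.6618
df = n − 1 = 39
p-value = P(T ≤ -1.6618) ≈ 0.0523
Since p ≈ 0.0523 > α = 0.025, fail to reject H0; the data do not provide sufficient evidence against H0.

-1.6618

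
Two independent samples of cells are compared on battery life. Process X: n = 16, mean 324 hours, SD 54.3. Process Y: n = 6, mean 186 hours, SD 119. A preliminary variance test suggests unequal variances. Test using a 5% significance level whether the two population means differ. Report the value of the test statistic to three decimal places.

2.736

Let group 1 = process X, group 2 = process Y. H0: μ_1 = μ_2; H1: μ_1 ≠ μ_2 (Welch's two-sample t-test, two-sided).
t = (x̄_1 − x̄_2)/√(s_1²/n_1 + s_2²/n_2) = (324 − 186)/√(54.3²/16 + 119²/6) = 2.736
Welch–Satterthwaite df ≈ 5.80
Two-sided p-value ≈ 0.035
Since p ≈ 0.035 < α = 0.05, reject H0; the data support H1.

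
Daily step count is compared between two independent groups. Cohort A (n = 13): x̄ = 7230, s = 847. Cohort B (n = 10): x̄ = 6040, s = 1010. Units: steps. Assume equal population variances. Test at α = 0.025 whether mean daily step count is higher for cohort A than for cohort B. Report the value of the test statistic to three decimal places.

Let group 1 = cohort A, group 2 = cohort B. H0: μ_1 = μ_2; H1: μ_1 > μ_2 (two-sample pooled-variance t-test, right-tailed).
s_p² = [(13−1)·847² + (10−1)·1010²]/(13+10−2) = 847134
t = (7230 − 6040)/√[847134·(1/13 + 1/10)] = 3.074
df = n₁ + n₂ − 2 = 21
p-value = P(T ≥ 3.074) ≈ 0.0029
Since p ≈ 0.0029 < α = 0.025, reject H0; the evidence is statistically significant.

3.074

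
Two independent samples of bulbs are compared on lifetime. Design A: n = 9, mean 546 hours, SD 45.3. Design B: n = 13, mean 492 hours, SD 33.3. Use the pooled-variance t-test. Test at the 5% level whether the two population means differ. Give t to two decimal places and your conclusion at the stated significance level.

Let group 1 = design A, group 2 = design B. H0: μ_1 = μ_2; H1: μ_1 ≠ μ_2 (two-sample pooled-variance t-test, two-sided).
s_p² = [(9−1)·45.3² + (13−1)·33.3²]/(9+13−2) = 1486.17
t = (546 − 492)/√[1486.17·(1/9 + 1/13)] = 3.23
df = n₁ + n₂ − 2 = 20
Two-sided p-value ≈ 0.0042
Since p ≈ 0.0042 < α = 0.05, reject H0; the evidence is statistically significant.

t = 3.23; reject H0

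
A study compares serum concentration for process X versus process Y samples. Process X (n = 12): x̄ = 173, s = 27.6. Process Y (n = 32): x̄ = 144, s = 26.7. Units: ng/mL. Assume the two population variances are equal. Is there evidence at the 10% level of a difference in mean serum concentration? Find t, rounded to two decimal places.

Let group 1 = process X, group 2 = process Y. H0: μ_1 = μ_2; H1: μ_1 ≠ μ_2 (two-sample pooled-variance t-test, two-sided).
s_p² = [(12−1)·27.6² + (32−1)·26.7²]/(12+32−2) = 725.689
t = (173 − 144)/√[725.689·(1/12 + 1/32)] = 3.18
df = n₁ + n₂ − 2 = 42
Two-sided p-value ≈ 0.003
Since p ≈ 0.003 < α = 0.1, reject H0; the data support H1.

3.18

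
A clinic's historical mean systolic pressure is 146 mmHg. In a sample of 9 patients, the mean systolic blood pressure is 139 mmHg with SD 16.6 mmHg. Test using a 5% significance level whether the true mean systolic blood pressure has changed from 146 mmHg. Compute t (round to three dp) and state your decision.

t = -1.265; fail to reject H0

H0: μ = 146; H1: μ ≠ 146 (one-sample t-test, two-sided).
t = (x̄ − μ₀)/(s/√n) = (139 − 146)/(16.6/√9) = -1.265
df = n − 1 = 8
Two-sided p-value ≈ 0.241
Since p ≈ 0.241 > α = 0.05, fail to reject H0; the data do not provide sufficient evidence against H0.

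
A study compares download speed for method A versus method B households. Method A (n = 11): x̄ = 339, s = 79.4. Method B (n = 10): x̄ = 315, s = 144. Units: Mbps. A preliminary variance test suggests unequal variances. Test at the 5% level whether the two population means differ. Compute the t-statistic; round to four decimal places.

Let group 1 = method A, group 2 = method B. H0: μ_1 = μ_2; H1: μ_1 ≠ μ_2 (Welch's two-sample t-test, two-sided).
t = (x̄_1 − x̄_2)/√(s_1²/n_1 + s_2²/n_2) = (339 − 315)/√(79.4²/11 + 144²/10) = 0.4665
Welch–Satterthwaite df ≈ 13.72
Two-sided p-value ≈ 0.6482
Since p ≈ 0.6482 > α = 0.05, fail to reject H0; the evidence is not statistically significant.

0.4665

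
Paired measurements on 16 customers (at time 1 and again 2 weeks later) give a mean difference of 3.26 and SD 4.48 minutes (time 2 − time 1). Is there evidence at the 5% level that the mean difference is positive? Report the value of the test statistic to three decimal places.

H0: μ_d = 0; H1: μ_d > 0 (paired t-test on the differences, right-tailed).
t = d̄/(s_d/√n) = 3.26/(4.48/√16) = 2.911
df = n − 1 = 15
p-value = P(T ≥ 2.911) ≈ 0.005
Since p ≈ 0.005 < α = 0.05, reject H0; the data support H1.

2.911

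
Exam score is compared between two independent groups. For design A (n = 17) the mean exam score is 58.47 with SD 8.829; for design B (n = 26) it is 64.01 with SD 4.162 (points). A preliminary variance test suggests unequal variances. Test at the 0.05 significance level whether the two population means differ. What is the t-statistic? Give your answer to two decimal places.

Let group 1 = design A, group 2 = design B. H0: μ_1 = μ_2; H1: μ_1 ≠ μ_2 (Welch's two-sample t-test, two-sided).
t = (x̄_1 − x̄_2)/√(s_1²/n_1 + s_2²/n_2) = (58.47 − 64.01)/√(8.829²/17 + 4.162²/26) = -2.42
Welch–Satterthwaite df ≈ 20.71
Two-sided p-value ≈ 0.0249
Since p ≈ 0.0249 < α = 0.05, reject H0; the data support H1.

-2.42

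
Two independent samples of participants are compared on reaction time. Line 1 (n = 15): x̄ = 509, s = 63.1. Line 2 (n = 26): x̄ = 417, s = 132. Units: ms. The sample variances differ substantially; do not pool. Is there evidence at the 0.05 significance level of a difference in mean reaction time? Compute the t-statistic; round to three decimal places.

3.008

Let group 1 = line 1, group 2 = line 2. H0: μ_1 = μ_2; H1: μ_1 ≠ μ_2 (Welch's two-sample t-test, two-sided).
t = (x̄_1 − x̄_2)/√(s_1²/n_1 + s_2²/n_2) = (509 − 417)/√(63.1²/15 + 132²/26) = 3.008
Welch–Satterthwaite df ≈ 38.06
Two-sided p-value ≈ 0.005
Since p ≈ 0.005 < α = 0.05, reject H0; the data support H1.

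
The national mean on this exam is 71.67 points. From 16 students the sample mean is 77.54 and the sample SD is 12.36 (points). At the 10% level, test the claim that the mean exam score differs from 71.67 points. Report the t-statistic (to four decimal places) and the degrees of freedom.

H0: μ = 71.67; H1: μ ≠ 71.67 (one-sample t-test, two-sided).
t = (x̄ − μ₀)/(s/√n) = (77.54 − 71.67)/(12.36/√16) = 1.8997
df = n − 1 = 15
Two-sided p-value ≈ 0.077
Since p ≈ 0.077 < α = 0.1, reject H0; the data support H1.

t = 1.8997, df = 15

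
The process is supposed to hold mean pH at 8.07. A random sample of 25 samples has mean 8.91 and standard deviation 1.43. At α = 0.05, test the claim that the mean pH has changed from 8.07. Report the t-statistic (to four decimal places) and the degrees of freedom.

t = 2.9371, df = 24

H0: μ = 8.07; H1: μ ≠ 8.07 (one-sample t-test, two-sided).
t = (x̄ − μ₀)/(s/√n) = (8.91 − 8.07)/(1.43/√25) = 2.9371
df = n − 1 = 24
Two-sided p-value ≈ 0.007
Since p ≈ 0.007 < α = 0.05, reject H0; the data support H1.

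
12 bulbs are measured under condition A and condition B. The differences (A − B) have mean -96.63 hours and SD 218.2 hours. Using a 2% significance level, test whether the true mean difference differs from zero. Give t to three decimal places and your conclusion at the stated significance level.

H0: μ_d = 0; H1: μ_d ≠ 0 (paired t-test on the differences, two-sided).
t = d̄/(s_d/√n) = -96.63/(218.2/√12) = -1.534
df = n − 1 = 11
Two-sided p-value ≈ 0.153
Since p ≈ 0.153 > α = 0.02, fail to reject H0; the evidence is not statistically significant.

t = -1.534; fail to reject H0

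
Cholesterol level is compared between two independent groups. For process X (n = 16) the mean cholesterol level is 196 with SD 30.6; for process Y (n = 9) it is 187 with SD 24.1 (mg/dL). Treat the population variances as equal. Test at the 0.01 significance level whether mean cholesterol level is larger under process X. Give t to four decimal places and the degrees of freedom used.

t = 0.7577, df = 23

Let group 1 = process X, group 2 = process Y. H0: μ_1 = μ_2; H1: μ_1 > μ_2 (two-sample pooled-variance t-test, right-tailed).
s_p² = [(16−1)·30.6² + (9−1)·24.1²]/(16+9−2) = 812.69
t = (196 − 187)/√[812.69·(1/16 + 1/9)] = 0.7577
df = n₁ + n₂ − 2 = 23
p-value = P(T ≥ 0.7577) ≈ 0.228
Since p ≈ 0.228 > α = 0.01, fail to reject H0; the data do not provide sufficient evidence against H0.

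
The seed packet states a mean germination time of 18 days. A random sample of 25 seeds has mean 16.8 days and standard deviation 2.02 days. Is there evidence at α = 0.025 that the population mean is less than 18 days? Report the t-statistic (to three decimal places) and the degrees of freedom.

t = -2.970, df = 24

H0: μ = 18; H1: μ < 18 (one-sample t-test, left-tailed).
t = (x̄ − μ₀)/(s/√n) = (16.8 − 18)/(2.02/√25) = -2.970
df = n − 1 = 24
p-value = P(T ≤ -2.970) ≈ 0.003
Since p ≈ 0.003 < α = 0.025, reject H0; the evidence is statistically significant.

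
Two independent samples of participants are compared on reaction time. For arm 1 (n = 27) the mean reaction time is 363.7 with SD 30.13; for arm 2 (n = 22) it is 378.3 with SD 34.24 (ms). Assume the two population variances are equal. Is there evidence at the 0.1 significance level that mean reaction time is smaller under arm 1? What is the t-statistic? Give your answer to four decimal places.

-1.5870

Let group 1 = arm 1, group 2 = arm 2. H0: μ_1 = μ_2; H1: μ_1 < μ_2 (two-sample pooled-variance t-test, left-tailed).
s_p² = [(27−1)·30.13² + (22−1)·34.24²]/(27+22−2) = 1026.02
t = (363.7 − 378.3)/√[1026.02·(1/27 + 1/22)] = -1.5870
df = n₁ + n₂ − 2 = 47
p-value = P(T ≤ -1.5870) ≈ 0.0596
Since p ≈ 0.0596 < α = 0.1, reject H0; the data support H1.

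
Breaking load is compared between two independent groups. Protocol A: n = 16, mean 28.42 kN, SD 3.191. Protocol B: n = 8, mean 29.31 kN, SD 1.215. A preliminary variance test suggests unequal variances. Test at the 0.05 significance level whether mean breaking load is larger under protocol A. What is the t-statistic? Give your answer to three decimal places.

-0.982

Let group 1 = protocol A, group 2 = protocol B. H0: μ_1 = μ_2; H1: μ_1 > μ_2 (Welch's two-sample t-test, right-tailed).
t = (x̄_1 − x̄_2)/√(s_1²/n_1 + s_2²/n_2) = (28.42 − 29.31)/√(3.191²/16 + 1.215²/8) = -0.982
Welch–Satterthwaite df ≈ 21.15
p-value = P(T ≥ -0.982) ≈ 0.831
Since p ≈ 0.831 > α = 0.05, fail to reject H0; the evidence is not statistically significant.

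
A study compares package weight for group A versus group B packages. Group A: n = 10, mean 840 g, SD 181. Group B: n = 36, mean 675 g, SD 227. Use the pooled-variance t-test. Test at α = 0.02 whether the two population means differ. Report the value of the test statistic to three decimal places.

Let group 1 = group A, group 2 = group B. H0: μ_1 = μ_2; H1: μ_1 ≠ μ_2 (two-sample pooled-variance t-test, two-sided).
s_p² = [(10−1)·181² + (36−1)·227²]/(10+36−2) = 47690.1
t = (840 − 675)/√[47690.1·(1/10 + 1/36)] = 2.114
df = n₁ + n₂ − 2 = 44
Two-sided p-value ≈ 0.0402
Since p ≈ 0.0402 > α = 0.02, fail to reject H0; the data do not provide sufficient evidence against H0.

2.114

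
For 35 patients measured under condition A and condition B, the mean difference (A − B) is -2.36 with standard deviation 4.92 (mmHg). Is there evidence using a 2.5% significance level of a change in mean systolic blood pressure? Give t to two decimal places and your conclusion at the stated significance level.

t = -2.84; reject H0

H0: μ_d = 0; H1: μ_d ≠ 0 (paired t-test on the differences, two-sided).
t = d̄/(s_d/√n) = -2.36/(4.92/√35) = -2.84
df = n − 1 = 34
Two-sided p-value ≈ 0.0076
Since p ≈ 0.0076 < α = 0.025, reject H0; the evidence is statistically significant.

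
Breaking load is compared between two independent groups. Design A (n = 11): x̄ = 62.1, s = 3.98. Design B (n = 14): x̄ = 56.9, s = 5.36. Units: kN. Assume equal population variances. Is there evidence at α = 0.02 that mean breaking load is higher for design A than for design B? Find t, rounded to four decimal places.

Let group 1 = design A, group 2 = design B. H0: μ_1 = μ_2; H1: μ_1 > μ_2 (two-sample pooled-variance t-test, right-tailed).
s_p² = [(11−1)·3.98² + (14−1)·5.36²]/(11+14−2) = 23.1256
t = (62.1 − 56.9)/√[23.1256·(1/11 + 1/14)] = 2.6838
df = n₁ + n₂ − 2 = 23
p-value = P(T ≥ 2.6838) ≈ 0.007
Since p ≈ 0.007 < α = 0.02, reject H0; the evidence is statistically significant.

2.6838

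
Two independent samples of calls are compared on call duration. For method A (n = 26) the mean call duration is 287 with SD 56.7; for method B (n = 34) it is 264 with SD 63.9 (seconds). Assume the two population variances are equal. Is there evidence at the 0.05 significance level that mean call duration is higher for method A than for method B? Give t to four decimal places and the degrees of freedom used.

t = 1.4496, df = 58

Let group 1 = method A, group 2 = method B. H0: μ_1 = μ_2; H1: μ_1 > μ_2 (two-sample pooled-variance t-test, right-tailed).
s_p² = [(26−1)·56.7² + (34−1)·63.9²]/(26+34−2) = 3708.93
t = (287 − 264)/√[3708.93·(1/26 + 1/34)] = 1.4496
df = n₁ + n₂ − 2 = 58
p-value = P(T ≥ 1.4496) ≈ 0.076
Since p ≈ 0.076 > α = 0.05, fail to reject H0; the evidence is not statistically significant.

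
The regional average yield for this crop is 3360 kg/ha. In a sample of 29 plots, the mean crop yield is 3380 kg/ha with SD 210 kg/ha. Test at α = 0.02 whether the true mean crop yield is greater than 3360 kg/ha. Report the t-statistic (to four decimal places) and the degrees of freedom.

t = 0.5129, df = 28

H0: μ = 3360; H1: μ > 3360 (one-sample t-test, right-tailed).
t = (x̄ − μ₀)/(s/√n) = (3380 − 3360)/(210/√29) = 0.5129
df = n − 1 = 28
p-value = P(T ≥ 0.5129) ≈ 0.3060
Since p ≈ 0.3060 > α = 0.02, fail to reject H0; the data do not provide sufficient evidence against H0.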